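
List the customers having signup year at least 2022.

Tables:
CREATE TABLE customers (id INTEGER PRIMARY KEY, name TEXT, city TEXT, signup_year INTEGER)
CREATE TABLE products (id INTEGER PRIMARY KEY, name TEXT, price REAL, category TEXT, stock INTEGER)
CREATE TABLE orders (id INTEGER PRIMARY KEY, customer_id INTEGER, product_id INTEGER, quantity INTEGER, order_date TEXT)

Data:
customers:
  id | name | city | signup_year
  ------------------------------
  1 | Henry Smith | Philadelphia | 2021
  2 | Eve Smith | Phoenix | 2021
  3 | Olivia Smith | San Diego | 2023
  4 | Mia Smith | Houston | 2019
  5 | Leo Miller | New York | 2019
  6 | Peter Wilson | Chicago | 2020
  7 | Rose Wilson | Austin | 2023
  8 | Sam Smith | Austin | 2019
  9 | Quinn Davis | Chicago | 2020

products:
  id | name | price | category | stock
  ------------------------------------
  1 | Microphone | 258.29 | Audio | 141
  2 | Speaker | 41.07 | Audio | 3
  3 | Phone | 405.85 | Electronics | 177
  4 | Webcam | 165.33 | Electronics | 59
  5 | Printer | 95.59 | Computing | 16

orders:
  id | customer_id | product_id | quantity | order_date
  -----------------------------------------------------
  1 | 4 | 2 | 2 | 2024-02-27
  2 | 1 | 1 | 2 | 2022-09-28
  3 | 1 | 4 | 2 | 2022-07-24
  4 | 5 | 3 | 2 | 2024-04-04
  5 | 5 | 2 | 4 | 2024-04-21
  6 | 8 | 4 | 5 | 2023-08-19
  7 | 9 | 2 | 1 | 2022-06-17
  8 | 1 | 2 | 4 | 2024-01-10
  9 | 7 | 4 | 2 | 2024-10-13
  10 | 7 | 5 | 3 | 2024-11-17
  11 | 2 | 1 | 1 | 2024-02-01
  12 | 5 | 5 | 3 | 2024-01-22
SELECT name, signup_year FROM customers WHERE signup_year >= 2022

Execution result:
name | signup_year
Olivia Smith | 2023
Rose Wilson | 2023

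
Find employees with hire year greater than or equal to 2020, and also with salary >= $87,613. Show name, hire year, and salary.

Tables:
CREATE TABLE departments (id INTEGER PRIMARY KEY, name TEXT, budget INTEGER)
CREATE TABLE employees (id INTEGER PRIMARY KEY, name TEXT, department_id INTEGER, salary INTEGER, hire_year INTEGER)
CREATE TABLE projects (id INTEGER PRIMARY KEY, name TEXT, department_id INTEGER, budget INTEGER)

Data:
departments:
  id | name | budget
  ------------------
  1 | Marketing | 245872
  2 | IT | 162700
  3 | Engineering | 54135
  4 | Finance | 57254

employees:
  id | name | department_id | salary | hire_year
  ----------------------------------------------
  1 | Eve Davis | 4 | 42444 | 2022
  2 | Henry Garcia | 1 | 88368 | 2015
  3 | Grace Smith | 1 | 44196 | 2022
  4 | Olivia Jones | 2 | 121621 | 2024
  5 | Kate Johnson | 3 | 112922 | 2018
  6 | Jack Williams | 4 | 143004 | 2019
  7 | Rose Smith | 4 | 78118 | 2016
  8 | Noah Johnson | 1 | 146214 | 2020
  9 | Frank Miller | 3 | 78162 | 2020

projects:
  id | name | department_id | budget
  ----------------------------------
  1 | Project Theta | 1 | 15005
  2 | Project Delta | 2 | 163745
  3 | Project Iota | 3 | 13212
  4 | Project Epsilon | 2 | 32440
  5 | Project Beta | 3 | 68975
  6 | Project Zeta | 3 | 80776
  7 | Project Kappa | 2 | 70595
SELECT name, hire_year, salary FROM employees WHERE hire_year >= 2020 AND salary >= 87613

Execution result:
name | hire_year | salary
Olivia Jones | 2024 | 121621
Noah Johnson | 2020 | 146214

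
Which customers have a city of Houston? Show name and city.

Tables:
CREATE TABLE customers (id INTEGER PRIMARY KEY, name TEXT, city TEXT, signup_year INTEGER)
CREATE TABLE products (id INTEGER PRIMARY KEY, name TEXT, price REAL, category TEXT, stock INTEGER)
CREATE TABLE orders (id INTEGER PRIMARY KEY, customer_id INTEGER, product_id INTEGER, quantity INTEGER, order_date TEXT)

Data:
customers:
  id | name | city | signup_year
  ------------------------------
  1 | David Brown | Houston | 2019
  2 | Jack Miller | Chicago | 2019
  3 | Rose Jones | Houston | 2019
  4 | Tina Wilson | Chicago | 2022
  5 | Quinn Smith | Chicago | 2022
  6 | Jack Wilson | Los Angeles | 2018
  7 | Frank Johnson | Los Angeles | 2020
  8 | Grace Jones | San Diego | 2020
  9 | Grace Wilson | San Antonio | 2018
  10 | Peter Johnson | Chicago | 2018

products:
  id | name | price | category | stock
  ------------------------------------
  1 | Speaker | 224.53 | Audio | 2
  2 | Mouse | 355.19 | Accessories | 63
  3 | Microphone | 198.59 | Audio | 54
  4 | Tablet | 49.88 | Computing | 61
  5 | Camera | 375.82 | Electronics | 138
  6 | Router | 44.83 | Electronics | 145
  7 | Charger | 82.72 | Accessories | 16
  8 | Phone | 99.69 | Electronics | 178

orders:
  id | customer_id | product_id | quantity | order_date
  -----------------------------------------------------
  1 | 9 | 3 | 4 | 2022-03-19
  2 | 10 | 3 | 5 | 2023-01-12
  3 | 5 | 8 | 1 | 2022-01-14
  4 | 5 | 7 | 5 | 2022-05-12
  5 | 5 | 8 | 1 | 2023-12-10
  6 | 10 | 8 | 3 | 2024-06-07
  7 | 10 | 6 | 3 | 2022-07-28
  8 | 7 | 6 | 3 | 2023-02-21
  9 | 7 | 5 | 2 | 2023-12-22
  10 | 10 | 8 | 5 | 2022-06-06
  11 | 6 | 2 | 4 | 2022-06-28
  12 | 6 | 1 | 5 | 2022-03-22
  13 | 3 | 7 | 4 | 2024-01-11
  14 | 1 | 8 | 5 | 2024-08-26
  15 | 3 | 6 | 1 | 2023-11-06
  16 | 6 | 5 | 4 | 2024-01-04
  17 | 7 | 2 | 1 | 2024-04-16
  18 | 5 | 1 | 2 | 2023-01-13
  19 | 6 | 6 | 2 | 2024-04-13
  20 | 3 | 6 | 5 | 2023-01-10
SELECT name, city FROM customers WHERE city = 'Houston'

Execution result:
name | city
David Brown | Houston
Rose Jones | Houston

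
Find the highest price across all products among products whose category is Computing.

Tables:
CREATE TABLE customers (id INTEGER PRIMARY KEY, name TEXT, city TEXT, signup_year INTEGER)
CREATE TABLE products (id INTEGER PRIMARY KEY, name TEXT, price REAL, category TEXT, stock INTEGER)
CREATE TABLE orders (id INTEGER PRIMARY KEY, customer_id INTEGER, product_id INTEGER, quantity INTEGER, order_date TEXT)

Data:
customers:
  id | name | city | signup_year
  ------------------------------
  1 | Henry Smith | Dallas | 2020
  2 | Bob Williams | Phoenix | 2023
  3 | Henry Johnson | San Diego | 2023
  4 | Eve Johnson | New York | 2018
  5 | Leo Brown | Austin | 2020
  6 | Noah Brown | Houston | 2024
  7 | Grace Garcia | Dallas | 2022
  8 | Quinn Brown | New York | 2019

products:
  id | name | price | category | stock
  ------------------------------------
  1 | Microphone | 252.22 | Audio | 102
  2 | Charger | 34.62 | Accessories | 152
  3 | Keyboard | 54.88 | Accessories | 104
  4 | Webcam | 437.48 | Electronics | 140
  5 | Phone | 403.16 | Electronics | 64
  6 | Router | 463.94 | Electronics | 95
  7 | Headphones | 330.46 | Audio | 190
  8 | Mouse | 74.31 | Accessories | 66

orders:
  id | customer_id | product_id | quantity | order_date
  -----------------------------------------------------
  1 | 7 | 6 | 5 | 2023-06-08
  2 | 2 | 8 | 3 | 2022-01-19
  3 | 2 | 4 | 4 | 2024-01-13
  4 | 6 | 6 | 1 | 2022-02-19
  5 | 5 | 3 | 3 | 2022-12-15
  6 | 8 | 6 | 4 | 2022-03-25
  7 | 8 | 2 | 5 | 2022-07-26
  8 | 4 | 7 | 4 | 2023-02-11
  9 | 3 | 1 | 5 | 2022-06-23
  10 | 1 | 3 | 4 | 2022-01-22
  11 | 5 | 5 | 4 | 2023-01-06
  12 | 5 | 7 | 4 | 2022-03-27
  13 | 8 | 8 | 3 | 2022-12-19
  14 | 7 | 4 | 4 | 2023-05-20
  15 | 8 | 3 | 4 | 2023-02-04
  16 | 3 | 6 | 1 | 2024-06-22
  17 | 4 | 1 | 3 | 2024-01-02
SELECT MAX(price) FROM products WHERE category = 'Computing'

Execution result:
NULL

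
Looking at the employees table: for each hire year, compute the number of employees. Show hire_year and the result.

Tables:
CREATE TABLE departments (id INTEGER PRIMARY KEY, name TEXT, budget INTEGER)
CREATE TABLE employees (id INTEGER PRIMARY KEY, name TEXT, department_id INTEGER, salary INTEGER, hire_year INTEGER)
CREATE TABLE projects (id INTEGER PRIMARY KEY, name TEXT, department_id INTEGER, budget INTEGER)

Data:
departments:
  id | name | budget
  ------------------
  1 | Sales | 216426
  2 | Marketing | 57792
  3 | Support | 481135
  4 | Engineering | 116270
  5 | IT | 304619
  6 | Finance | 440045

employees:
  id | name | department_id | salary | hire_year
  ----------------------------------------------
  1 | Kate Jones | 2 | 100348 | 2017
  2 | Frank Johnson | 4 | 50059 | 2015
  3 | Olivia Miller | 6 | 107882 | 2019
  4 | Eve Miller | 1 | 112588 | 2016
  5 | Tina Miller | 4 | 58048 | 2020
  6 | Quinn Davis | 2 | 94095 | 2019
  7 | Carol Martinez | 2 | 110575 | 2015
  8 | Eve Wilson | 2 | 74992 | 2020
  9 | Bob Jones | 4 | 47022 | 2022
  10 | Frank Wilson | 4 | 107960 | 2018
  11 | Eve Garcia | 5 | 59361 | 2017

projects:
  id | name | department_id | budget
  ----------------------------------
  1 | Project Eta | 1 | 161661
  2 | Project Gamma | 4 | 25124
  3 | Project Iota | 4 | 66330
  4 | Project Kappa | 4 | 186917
SELECT hire_year, COUNT(*) AS n FROM employees GROUP BY hire_year

Execution result:
hire_year | n
2015 | 2
2016 | 1
2017 | 2
2018 | 1
2019 | 2
2020 | 2
2022 | 1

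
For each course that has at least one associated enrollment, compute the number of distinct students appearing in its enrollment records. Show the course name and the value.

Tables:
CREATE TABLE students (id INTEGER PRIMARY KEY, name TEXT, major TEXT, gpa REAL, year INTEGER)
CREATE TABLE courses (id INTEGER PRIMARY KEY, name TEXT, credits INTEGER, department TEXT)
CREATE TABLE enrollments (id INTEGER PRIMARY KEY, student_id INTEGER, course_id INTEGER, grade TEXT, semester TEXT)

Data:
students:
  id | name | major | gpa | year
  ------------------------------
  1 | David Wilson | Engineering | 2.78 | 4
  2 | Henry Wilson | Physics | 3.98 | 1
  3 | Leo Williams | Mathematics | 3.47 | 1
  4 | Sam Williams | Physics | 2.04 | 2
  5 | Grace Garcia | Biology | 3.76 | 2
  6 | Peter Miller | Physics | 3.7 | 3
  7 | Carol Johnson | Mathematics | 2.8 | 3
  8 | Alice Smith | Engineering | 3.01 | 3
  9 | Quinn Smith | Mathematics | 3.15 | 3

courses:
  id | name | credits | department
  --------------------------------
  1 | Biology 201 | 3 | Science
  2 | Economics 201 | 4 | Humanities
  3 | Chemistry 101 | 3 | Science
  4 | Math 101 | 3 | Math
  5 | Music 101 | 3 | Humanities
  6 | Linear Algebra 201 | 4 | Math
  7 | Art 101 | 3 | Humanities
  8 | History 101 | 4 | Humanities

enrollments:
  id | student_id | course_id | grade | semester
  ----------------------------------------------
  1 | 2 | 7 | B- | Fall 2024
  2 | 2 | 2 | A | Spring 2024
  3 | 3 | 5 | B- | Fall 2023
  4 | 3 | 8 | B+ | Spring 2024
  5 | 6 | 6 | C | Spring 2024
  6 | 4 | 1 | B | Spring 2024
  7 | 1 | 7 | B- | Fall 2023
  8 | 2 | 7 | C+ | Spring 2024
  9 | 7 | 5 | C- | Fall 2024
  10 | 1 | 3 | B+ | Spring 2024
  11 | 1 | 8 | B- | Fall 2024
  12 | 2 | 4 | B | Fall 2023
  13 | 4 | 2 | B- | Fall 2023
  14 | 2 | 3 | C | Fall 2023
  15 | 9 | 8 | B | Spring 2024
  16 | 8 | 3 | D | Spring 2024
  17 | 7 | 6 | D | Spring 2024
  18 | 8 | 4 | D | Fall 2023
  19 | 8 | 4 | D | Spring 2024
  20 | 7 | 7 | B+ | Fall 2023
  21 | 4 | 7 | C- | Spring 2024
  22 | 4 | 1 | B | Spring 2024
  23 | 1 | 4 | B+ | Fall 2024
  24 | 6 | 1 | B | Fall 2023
SELECT p.name, COUNT(DISTINCT c.student_id) AS distinct_student_count FROM enrollments c JOIN courses p ON c.course_id = p.id GROUP BY p.id, p.name

Execution result:
name | distinct_student_count
Biology 201 | 2
Economics 201 | 2
Chemistry 101 | 3
Math 101 | 3
Music 101 | 2
Linear Algebra 201 | 2
Art 101 | 4
History 101 | 3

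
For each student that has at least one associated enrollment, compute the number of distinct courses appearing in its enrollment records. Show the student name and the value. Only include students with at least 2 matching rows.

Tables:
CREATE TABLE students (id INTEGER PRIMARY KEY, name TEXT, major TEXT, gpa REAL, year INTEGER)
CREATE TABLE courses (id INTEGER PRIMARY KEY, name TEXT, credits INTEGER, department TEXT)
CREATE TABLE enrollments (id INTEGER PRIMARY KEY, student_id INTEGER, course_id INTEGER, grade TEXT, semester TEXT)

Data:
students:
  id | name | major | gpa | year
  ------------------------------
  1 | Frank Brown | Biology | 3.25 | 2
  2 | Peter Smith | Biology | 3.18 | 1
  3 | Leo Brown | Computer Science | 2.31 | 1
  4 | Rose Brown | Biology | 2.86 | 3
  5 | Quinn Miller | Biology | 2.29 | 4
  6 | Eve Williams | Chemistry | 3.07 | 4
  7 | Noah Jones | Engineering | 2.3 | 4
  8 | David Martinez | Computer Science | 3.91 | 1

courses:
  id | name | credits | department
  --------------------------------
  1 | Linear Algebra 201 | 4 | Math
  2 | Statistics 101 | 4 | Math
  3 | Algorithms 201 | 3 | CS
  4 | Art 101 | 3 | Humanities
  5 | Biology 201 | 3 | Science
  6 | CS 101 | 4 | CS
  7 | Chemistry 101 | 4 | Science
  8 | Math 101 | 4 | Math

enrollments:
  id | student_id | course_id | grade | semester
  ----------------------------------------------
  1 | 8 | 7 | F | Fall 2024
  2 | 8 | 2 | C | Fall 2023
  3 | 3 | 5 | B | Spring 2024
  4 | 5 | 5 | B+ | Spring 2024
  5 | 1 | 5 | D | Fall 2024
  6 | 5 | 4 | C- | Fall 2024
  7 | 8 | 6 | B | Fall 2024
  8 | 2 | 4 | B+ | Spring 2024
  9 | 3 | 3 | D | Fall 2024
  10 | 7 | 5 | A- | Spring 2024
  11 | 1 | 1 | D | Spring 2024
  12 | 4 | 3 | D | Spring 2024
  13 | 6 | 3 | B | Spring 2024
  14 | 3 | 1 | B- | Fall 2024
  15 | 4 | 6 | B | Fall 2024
SELECT p.name, COUNT(DISTINCT c.course_id) AS distinct_course_count FROM enrollments c JOIN students p ON c.student_id = p.id GROUP BY p.id, p.name HAVING COUNT(*) >= 2

Execution result:
name | distinct_course_count
Frank Brown | 2
Leo Brown | 3
Rose Brown | 2
Quinn Miller | 2
David Martinez | 3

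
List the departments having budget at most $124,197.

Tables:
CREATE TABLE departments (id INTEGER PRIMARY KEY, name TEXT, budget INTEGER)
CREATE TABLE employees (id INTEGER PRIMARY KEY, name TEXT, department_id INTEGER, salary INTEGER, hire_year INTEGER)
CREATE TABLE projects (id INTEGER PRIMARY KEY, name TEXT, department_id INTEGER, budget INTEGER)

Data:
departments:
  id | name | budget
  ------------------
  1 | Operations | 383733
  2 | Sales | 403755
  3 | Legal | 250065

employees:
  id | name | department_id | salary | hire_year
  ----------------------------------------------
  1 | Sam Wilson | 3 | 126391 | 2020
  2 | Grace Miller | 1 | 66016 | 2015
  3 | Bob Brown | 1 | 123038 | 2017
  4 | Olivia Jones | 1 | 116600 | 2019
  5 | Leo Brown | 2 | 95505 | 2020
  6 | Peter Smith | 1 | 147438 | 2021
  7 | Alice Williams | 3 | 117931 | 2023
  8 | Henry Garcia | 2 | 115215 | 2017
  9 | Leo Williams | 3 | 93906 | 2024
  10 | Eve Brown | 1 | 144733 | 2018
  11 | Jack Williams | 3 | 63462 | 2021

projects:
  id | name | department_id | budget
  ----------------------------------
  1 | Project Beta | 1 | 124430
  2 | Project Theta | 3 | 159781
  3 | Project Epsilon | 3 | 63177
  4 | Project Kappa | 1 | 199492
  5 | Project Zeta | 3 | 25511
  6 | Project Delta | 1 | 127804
SELECT name, budget FROM departments WHERE budget <= 124197

Execution result:
(no rows)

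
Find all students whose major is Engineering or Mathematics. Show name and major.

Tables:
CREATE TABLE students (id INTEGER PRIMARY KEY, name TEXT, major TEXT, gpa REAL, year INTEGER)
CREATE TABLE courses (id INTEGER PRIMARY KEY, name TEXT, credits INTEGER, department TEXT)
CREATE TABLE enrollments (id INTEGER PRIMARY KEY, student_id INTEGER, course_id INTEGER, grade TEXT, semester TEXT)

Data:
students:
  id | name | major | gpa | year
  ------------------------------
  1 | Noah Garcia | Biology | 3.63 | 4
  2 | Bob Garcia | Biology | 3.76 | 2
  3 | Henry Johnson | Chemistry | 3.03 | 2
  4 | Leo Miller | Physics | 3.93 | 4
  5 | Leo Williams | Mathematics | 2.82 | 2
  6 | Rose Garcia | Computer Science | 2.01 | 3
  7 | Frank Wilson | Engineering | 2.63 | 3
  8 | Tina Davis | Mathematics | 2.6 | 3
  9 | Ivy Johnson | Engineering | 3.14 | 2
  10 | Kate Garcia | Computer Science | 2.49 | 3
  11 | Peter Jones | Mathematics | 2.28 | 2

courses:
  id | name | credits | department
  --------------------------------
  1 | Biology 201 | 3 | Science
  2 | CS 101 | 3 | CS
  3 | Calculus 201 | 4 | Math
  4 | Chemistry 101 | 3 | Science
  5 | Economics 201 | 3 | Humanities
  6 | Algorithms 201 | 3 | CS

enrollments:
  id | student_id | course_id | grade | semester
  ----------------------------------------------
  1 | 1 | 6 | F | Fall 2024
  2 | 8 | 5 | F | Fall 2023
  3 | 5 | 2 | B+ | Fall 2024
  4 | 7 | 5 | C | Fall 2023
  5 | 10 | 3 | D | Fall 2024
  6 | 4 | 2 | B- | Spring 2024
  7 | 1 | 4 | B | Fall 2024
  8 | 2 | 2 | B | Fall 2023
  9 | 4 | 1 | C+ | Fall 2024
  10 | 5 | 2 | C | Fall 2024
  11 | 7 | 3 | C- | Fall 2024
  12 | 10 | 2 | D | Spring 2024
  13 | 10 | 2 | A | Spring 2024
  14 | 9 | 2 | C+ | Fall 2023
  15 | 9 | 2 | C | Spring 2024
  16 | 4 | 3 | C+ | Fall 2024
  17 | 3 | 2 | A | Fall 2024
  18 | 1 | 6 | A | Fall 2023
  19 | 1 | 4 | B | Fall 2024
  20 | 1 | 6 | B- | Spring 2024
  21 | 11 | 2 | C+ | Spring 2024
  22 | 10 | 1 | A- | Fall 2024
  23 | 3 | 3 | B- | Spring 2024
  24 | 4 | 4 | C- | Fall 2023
SELECT name, major FROM students WHERE major IN ('Engineering', 'Mathematics')

Execution result:
name | major
Leo Williams | Mathematics
Frank Wilson | Engineering
Tina Davis | Mathematics
Ivy Johnson | Engineering
Peter Jones | Mathematics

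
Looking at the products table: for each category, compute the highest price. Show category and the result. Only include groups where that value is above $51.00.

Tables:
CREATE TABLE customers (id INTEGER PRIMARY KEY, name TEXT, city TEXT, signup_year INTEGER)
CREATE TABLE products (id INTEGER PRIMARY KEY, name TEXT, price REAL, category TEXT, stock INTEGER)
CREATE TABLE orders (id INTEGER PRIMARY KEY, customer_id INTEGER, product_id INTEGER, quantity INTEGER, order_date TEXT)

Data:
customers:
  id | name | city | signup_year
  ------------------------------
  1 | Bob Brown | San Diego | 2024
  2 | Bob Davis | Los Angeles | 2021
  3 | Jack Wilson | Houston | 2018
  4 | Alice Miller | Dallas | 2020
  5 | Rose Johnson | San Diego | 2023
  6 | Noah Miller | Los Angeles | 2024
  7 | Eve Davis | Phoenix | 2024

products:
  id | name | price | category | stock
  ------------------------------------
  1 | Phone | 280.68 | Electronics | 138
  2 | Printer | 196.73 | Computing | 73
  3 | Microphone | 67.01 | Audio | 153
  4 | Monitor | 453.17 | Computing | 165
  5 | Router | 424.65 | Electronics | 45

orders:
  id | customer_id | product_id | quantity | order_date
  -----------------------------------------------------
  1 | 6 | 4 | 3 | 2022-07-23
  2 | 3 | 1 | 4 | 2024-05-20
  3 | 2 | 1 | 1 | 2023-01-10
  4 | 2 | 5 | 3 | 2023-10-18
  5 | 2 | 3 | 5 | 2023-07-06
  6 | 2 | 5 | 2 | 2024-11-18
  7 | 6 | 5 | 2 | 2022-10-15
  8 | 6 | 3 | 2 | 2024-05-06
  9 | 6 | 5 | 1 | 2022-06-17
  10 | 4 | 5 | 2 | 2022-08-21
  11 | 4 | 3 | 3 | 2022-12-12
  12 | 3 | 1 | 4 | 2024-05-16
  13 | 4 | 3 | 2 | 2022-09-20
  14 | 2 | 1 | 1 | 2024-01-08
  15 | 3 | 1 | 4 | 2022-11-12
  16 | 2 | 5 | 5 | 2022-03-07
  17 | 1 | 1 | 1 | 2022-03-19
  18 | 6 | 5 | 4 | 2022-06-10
SELECT category, MAX(price) AS max_price FROM products GROUP BY category HAVING MAX(price) > 51.0

Execution result:
category | max_price
Audio | 67.01
Computing | 453.17
Electronics | 424.65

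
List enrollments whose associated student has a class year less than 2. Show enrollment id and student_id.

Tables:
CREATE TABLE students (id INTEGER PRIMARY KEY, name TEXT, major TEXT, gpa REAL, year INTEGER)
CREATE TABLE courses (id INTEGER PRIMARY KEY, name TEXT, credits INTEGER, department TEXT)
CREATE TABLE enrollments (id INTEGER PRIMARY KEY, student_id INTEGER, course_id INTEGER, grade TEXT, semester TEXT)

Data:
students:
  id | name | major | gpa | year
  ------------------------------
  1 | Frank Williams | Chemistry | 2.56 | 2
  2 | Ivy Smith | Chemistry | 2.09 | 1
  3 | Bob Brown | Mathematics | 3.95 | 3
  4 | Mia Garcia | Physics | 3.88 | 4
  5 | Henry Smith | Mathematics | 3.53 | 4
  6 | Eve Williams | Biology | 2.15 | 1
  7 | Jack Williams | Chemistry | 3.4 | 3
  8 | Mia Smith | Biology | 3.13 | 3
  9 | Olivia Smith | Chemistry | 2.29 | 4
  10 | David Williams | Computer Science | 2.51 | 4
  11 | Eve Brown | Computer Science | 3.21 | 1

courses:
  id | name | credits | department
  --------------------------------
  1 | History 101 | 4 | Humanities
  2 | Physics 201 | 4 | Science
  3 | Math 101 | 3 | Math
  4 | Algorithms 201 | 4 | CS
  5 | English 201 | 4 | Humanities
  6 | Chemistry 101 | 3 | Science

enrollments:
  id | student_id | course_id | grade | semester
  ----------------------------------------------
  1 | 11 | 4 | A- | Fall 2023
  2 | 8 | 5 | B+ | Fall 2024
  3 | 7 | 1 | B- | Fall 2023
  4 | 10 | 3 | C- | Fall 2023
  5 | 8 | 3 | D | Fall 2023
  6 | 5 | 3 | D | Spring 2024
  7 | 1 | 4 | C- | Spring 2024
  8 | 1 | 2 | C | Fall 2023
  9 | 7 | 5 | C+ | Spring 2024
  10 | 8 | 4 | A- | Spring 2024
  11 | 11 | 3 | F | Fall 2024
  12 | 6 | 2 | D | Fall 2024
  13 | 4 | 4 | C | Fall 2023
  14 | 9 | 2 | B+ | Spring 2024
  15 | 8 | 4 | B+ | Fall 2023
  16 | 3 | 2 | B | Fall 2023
SELECT id, student_id FROM enrollments WHERE student_id IN (SELECT id FROM students WHERE year < 2)

Execution result:
id | student_id
1 | 11
11 | 11
12 | 6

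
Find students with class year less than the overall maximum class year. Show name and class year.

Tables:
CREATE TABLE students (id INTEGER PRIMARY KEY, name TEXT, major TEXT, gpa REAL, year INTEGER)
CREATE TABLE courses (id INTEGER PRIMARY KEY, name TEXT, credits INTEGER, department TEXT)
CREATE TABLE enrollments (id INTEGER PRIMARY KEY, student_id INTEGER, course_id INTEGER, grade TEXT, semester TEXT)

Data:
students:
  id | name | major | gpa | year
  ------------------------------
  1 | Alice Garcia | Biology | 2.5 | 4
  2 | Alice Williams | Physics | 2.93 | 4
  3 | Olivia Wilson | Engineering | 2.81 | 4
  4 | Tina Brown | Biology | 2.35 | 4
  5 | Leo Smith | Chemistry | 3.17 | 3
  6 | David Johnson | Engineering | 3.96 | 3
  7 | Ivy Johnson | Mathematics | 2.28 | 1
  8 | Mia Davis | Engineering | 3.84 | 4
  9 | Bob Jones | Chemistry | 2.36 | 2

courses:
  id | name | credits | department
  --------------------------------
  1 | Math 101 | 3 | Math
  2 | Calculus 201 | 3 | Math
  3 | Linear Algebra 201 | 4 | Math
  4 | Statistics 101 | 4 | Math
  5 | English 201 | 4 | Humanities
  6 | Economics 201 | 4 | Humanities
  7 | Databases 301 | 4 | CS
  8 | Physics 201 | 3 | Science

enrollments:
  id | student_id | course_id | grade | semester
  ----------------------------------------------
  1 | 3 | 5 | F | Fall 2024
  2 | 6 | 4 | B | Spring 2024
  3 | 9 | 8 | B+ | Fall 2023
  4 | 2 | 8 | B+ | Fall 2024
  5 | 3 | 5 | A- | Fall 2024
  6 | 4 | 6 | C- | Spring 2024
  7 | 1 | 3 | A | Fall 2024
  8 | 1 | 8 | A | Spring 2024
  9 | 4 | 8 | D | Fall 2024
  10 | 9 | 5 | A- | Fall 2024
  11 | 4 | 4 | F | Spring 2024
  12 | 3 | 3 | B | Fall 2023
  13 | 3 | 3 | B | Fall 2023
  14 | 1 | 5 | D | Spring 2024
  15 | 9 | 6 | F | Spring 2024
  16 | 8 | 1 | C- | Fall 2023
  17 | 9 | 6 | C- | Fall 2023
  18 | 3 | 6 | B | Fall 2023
SELECT name, year FROM students WHERE year < (SELECT MAX(year) FROM students)

Execution result:
name | year
Leo Smith | 3
David Johnson | 3
Ivy Johnson | 1
Bob Jones | 2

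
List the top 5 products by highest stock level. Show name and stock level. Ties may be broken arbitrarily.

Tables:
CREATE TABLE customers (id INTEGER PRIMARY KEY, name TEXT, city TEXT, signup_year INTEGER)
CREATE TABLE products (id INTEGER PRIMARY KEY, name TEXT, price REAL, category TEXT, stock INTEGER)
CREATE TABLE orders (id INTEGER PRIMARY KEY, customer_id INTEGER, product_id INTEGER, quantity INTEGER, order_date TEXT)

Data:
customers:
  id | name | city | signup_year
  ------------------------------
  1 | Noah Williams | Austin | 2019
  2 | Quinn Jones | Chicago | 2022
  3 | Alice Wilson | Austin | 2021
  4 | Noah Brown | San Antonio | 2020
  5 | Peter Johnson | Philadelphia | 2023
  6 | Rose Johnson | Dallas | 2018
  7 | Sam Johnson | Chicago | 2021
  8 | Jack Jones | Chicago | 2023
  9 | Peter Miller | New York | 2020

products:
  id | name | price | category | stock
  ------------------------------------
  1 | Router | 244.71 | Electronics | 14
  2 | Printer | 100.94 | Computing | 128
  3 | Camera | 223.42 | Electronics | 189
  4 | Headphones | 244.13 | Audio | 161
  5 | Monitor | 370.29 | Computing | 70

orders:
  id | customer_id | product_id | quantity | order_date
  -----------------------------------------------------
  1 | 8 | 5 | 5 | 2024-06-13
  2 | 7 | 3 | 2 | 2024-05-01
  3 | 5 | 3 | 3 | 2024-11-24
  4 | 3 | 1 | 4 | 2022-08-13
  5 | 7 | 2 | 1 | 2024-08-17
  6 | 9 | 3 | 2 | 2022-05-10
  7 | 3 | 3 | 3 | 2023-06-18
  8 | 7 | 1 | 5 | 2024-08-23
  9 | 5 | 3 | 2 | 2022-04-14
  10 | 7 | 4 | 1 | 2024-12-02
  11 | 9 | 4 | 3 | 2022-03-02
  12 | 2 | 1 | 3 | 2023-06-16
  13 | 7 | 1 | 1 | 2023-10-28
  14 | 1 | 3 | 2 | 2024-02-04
SELECT name, stock FROM products ORDER BY stock DESC LIMIT 5

Execution result:
name | stock
Camera | 189
Headphones | 161
Printer | 128
Monitor | 70
Router | 14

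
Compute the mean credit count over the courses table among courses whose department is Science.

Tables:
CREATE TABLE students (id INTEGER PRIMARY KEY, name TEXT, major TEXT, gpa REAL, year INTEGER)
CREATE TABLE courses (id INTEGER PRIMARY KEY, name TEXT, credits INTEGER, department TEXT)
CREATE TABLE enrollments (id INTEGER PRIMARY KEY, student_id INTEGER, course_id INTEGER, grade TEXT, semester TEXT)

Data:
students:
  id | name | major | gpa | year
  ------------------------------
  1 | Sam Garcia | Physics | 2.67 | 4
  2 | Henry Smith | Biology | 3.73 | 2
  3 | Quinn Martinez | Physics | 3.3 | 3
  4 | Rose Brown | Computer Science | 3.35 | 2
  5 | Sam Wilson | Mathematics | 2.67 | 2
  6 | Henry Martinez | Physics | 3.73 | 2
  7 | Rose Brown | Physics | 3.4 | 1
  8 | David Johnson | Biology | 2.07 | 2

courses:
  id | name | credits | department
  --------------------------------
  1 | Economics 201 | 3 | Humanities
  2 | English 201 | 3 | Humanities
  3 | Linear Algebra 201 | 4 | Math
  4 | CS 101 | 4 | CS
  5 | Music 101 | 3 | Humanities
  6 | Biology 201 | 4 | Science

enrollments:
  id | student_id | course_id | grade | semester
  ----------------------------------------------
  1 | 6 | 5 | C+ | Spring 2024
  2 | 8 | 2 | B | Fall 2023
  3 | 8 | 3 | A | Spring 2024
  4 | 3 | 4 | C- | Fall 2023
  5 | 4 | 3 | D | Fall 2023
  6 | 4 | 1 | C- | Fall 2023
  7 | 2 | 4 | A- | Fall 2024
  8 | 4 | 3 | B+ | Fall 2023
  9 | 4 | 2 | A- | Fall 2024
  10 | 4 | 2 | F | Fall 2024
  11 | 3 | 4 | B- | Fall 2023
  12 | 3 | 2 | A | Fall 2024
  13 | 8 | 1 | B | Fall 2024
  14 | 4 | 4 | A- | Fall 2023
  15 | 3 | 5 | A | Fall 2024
SELECT AVG(credits) FROM courses WHERE department = 'Science'

Execution result:
4.00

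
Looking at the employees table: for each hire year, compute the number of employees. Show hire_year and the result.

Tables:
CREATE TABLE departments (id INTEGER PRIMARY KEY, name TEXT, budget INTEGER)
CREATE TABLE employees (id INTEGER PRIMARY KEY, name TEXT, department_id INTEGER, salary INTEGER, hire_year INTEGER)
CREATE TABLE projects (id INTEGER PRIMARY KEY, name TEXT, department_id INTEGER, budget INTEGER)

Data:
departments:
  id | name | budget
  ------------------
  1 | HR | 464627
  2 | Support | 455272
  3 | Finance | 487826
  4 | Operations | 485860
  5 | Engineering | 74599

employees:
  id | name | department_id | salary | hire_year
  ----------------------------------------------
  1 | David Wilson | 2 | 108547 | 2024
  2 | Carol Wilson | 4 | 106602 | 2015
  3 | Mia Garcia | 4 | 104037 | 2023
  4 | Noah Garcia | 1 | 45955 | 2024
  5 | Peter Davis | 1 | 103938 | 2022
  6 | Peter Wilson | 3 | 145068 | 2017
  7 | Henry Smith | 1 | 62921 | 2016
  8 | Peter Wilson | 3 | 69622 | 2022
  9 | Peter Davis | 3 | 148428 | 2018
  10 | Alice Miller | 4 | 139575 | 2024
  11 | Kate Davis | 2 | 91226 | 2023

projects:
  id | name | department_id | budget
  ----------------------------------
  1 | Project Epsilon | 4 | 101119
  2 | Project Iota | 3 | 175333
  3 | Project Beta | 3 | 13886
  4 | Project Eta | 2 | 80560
SELECT hire_year, COUNT(*) AS n FROM employees GROUP BY hire_year

Execution result:
hire_year | n
2015 | 1
2016 | 1
2017 | 1
2018 | 1
2022 | 2
2023 | 2
2024 | 3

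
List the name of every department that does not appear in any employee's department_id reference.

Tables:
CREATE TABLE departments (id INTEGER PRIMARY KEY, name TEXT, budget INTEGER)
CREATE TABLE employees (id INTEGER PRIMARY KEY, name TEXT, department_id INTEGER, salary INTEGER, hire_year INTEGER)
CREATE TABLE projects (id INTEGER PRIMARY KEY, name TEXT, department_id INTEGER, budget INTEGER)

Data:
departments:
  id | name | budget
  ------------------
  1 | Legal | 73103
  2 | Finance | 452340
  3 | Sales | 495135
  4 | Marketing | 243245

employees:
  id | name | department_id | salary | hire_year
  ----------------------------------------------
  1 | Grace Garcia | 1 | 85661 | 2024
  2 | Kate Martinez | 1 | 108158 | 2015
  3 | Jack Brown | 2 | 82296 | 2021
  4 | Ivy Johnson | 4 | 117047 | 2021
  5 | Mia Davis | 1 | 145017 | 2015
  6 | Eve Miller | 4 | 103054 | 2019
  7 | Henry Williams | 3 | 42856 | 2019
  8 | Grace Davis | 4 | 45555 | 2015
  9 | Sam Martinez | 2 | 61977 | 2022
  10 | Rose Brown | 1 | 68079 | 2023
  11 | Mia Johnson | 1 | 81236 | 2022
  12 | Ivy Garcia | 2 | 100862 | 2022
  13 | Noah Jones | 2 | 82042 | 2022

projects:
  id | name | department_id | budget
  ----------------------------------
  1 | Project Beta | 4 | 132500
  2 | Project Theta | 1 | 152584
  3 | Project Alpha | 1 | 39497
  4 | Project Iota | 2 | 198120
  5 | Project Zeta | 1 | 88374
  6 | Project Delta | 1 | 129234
SELECT p.name FROM departments p LEFT JOIN employees c ON c.department_id = p.id WHERE c.id IS NULL

Execution result:
(no rows)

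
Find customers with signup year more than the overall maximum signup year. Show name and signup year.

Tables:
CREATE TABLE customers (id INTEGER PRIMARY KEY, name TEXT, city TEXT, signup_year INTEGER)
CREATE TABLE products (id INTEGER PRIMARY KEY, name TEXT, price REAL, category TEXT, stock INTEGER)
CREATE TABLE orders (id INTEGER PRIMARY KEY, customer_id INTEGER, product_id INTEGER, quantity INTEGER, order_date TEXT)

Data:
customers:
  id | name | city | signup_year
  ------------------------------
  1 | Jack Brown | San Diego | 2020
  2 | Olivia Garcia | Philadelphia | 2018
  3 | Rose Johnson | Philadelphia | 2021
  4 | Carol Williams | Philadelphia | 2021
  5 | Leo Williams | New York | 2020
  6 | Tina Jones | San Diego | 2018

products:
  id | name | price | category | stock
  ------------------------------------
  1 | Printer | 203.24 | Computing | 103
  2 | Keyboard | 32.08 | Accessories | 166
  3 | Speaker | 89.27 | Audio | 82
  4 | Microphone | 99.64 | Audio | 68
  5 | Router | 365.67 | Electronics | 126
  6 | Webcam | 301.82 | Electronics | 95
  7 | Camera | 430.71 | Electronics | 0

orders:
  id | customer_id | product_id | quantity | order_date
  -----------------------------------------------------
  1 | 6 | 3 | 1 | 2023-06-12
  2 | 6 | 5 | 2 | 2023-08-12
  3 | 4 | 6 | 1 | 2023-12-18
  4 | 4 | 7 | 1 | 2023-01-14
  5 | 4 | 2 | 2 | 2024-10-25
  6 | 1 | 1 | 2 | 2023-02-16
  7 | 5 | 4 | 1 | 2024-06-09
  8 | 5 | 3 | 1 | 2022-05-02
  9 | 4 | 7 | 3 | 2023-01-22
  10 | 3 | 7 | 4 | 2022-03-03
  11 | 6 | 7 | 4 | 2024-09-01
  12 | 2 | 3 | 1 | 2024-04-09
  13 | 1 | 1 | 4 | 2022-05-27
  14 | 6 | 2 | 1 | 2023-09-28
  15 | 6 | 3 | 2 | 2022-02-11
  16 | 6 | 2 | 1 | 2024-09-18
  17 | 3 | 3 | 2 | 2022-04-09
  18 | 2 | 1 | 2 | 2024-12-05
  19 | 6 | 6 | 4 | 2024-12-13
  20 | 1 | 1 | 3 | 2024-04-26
SELECT name, signup_year FROM customers WHERE signup_year > (SELECT MAX(signup_year) FROM customers)

Execution result:
(no rows)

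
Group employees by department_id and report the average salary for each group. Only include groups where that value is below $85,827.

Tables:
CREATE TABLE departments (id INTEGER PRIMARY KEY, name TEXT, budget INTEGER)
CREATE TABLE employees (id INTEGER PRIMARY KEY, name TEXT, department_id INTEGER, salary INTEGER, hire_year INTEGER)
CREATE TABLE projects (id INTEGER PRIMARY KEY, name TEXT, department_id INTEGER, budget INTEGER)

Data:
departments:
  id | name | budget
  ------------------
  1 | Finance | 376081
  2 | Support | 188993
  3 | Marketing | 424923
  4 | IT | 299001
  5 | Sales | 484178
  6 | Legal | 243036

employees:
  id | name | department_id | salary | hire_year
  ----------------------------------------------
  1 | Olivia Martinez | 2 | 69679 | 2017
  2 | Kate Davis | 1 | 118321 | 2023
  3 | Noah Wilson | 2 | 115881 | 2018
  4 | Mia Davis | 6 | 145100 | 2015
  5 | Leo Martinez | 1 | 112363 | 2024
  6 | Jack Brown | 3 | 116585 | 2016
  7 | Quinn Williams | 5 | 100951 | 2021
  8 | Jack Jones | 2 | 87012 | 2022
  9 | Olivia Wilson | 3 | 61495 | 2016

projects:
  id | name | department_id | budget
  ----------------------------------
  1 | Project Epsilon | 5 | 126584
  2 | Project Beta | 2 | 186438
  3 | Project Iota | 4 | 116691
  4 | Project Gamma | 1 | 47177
SELECT department_id, AVG(salary) AS avg_salary FROM employees GROUP BY department_id HAVING AVG(salary) < 85827

Execution result:
(no rows)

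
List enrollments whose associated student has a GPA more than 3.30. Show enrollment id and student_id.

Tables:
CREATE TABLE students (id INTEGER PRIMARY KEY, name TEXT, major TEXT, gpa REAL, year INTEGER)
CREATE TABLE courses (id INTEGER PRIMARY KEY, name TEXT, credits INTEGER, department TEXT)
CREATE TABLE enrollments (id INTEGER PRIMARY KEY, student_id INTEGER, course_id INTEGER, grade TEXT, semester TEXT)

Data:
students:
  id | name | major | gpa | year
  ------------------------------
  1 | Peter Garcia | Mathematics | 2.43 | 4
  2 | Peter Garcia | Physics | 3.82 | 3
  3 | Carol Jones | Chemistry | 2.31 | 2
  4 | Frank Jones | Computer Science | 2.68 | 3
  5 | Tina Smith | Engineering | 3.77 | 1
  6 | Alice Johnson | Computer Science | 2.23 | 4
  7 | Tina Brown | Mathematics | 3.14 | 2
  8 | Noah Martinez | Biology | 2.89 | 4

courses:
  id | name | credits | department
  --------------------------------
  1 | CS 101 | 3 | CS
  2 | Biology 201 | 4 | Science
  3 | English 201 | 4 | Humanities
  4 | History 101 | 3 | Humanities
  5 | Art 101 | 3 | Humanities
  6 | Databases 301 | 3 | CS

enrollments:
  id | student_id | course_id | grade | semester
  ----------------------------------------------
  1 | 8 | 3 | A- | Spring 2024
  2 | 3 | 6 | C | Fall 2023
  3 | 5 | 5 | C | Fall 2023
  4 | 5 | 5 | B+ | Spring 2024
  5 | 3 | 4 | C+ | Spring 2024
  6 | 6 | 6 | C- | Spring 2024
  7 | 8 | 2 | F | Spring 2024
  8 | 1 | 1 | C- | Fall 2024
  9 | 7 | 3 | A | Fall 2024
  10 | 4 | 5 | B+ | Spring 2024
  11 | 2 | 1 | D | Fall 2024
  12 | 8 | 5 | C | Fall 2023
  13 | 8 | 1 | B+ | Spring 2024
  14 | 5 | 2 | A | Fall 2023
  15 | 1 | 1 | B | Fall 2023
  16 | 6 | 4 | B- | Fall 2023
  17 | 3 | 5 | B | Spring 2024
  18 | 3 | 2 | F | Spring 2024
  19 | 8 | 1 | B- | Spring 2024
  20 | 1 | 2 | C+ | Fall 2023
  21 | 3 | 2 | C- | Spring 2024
SELECT id, student_id FROM enrollments WHERE student_id IN (SELECT id FROM students WHERE gpa > 3.3)

Execution result:
id | student_id
3 | 5
4 | 5
11 | 2
14 | 5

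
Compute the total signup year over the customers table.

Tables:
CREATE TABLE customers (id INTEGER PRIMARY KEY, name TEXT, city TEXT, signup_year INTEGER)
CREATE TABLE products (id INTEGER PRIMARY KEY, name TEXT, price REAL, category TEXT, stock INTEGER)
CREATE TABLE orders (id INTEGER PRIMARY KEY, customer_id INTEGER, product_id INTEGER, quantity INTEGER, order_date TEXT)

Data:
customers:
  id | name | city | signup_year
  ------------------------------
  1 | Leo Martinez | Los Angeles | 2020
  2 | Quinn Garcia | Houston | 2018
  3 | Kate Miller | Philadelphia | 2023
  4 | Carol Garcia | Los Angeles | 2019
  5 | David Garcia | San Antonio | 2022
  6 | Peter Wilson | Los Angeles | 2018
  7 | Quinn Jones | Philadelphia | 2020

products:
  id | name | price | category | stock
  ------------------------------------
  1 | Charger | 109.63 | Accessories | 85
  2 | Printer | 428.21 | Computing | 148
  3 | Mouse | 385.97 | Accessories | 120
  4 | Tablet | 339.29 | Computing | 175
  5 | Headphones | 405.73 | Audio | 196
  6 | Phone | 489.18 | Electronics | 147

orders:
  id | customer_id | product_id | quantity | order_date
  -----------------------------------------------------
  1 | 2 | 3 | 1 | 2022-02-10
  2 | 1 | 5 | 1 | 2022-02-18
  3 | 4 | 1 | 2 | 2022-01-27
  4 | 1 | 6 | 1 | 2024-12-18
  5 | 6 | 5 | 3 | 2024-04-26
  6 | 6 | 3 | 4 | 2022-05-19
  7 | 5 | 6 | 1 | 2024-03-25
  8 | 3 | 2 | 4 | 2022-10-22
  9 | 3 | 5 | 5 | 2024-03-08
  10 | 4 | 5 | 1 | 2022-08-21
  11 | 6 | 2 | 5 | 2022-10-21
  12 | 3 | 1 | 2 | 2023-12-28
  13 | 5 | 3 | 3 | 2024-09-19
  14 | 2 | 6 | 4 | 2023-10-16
SELECT SUM(signup_year) FROM customers

Execution result:
14140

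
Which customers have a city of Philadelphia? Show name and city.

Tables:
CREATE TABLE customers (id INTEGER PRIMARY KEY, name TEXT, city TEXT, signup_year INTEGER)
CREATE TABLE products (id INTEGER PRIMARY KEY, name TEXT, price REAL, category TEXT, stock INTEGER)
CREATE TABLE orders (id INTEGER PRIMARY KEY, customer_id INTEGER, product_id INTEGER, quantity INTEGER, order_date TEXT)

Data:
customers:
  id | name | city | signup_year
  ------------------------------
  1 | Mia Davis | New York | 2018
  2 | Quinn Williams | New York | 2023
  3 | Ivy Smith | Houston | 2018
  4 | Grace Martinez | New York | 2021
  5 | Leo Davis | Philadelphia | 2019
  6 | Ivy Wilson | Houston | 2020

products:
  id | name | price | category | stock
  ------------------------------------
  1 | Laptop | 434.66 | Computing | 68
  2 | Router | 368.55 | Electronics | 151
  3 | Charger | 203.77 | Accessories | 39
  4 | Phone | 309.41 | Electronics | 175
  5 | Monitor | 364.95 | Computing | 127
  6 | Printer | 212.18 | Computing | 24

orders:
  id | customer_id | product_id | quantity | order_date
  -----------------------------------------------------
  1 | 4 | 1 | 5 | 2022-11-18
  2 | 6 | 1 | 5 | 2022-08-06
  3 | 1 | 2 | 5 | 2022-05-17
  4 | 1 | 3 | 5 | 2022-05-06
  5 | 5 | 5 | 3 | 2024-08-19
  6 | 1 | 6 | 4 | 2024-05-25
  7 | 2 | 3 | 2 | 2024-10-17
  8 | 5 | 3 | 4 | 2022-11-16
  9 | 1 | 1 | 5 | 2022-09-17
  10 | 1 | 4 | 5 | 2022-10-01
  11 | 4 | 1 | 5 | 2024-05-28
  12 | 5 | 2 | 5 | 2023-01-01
SELECT name, city FROM customers WHERE city = 'Philadelphia'

Execution result:
name | city
Leo Davis | Philadelphia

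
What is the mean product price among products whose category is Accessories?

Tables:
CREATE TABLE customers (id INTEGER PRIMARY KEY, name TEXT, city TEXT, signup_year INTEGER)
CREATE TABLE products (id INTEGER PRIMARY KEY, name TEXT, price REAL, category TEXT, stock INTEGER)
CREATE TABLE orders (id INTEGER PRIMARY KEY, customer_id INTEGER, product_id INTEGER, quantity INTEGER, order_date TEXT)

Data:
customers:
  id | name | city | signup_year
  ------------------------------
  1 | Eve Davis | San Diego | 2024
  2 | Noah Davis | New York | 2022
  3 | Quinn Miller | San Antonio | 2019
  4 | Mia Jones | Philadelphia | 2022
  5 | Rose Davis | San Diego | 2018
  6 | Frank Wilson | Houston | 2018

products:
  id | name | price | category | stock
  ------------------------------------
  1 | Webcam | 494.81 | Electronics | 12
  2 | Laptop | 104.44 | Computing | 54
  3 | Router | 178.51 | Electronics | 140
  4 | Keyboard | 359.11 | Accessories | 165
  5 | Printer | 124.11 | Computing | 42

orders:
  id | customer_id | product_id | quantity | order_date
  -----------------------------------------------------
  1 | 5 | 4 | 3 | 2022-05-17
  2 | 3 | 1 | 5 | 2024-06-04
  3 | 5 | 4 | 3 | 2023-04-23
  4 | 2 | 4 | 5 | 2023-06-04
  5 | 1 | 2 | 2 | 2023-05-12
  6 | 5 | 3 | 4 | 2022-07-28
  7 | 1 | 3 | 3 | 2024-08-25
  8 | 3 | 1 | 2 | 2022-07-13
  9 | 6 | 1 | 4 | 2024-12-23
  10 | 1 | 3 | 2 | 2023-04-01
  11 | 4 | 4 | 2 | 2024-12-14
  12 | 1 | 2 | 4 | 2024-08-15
SELECT AVG(price) FROM products WHERE category = 'Accessories'

Execution result:
359.11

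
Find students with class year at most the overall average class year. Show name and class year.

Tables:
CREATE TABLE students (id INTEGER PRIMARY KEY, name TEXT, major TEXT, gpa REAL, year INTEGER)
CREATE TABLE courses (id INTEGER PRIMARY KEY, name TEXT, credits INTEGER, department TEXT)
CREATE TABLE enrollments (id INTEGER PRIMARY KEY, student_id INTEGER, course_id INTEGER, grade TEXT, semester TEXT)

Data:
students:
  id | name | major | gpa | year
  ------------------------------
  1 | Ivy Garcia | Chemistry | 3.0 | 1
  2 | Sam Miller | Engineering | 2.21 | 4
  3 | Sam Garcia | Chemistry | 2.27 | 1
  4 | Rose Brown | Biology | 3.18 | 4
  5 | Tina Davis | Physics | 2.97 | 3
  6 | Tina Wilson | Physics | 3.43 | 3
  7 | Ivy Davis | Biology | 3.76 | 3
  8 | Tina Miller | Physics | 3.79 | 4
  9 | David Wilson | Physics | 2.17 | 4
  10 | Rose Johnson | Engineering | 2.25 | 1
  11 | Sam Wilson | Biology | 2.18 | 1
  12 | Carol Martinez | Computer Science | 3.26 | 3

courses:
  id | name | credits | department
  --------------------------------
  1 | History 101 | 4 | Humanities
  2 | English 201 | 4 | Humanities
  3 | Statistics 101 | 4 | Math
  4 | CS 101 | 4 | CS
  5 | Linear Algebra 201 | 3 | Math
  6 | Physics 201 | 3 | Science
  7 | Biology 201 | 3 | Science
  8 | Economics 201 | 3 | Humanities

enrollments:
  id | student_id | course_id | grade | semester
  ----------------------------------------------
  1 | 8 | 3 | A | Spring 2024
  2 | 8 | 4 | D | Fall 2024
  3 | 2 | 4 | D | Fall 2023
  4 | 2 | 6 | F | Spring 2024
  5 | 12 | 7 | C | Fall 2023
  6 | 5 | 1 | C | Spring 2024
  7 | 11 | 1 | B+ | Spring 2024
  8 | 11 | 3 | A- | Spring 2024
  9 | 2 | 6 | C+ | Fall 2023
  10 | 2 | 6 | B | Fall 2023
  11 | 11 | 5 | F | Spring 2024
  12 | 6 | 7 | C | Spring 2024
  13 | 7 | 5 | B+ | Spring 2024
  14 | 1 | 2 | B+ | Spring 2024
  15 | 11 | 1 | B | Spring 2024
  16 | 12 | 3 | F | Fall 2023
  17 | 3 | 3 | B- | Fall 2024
SELECT name, year FROM students WHERE year <= (SELECT AVG(year) FROM students)

Execution result:
name | year
Ivy Garcia | 1
Sam Garcia | 1
Rose Johnson | 1
Sam Wilson | 1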